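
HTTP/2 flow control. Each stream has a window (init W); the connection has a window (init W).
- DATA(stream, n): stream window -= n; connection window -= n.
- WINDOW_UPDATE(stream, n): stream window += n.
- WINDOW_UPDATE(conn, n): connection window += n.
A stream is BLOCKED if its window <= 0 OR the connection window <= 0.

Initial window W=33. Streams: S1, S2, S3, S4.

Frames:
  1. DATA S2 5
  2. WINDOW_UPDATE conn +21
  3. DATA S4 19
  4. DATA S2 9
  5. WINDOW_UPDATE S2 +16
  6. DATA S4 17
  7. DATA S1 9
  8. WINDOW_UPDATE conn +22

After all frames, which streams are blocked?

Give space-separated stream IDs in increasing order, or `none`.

Answer: S4

Derivation:
Op 1: conn=28 S1=33 S2=28 S3=33 S4=33 blocked=[]
Op 2: conn=49 S1=33 S2=28 S3=33 S4=33 blocked=[]
Op 3: conn=30 S1=33 S2=28 S3=33 S4=14 blocked=[]
Op 4: conn=21 S1=33 S2=19 S3=33 S4=14 blocked=[]
Op 5: conn=21 S1=33 S2=35 S3=33 S4=14 blocked=[]
Op 6: conn=4 S1=33 S2=35 S3=33 S4=-3 blocked=[4]
Op 7: conn=-5 S1=24 S2=35 S3=33 S4=-3 blocked=[1, 2, 3, 4]
Op 8: conn=17 S1=24 S2=35 S3=33 S4=-3 blocked=[4]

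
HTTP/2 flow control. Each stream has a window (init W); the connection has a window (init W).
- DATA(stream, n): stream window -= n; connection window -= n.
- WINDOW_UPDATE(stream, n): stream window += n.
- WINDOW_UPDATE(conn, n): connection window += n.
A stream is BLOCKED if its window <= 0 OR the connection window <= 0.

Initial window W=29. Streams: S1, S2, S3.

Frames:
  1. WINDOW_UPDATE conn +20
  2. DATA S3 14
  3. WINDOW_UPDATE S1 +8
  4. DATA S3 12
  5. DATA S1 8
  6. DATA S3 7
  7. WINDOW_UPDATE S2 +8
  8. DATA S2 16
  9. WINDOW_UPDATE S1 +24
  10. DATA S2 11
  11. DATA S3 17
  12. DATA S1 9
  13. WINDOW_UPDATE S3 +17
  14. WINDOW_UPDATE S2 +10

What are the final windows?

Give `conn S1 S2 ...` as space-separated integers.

Answer: -45 44 20 -4

Derivation:
Op 1: conn=49 S1=29 S2=29 S3=29 blocked=[]
Op 2: conn=35 S1=29 S2=29 S3=15 blocked=[]
Op 3: conn=35 S1=37 S2=29 S3=15 blocked=[]
Op 4: conn=23 S1=37 S2=29 S3=3 blocked=[]
Op 5: conn=15 S1=29 S2=29 S3=3 blocked=[]
Op 6: conn=8 S1=29 S2=29 S3=-4 blocked=[3]
Op 7: conn=8 S1=29 S2=37 S3=-4 blocked=[3]
Op 8: conn=-8 S1=29 S2=21 S3=-4 blocked=[1, 2, 3]
Op 9: conn=-8 S1=53 S2=21 S3=-4 blocked=[1, 2, 3]
Op 10: conn=-19 S1=53 S2=10 S3=-4 blocked=[1, 2, 3]
Op 11: conn=-36 S1=53 S2=10 S3=-21 blocked=[1, 2, 3]
Op 12: conn=-45 S1=44 S2=10 S3=-21 blocked=[1, 2, 3]
Op 13: conn=-45 S1=44 S2=10 S3=-4 blocked=[1, 2, 3]
Op 14: conn=-45 S1=44 S2=20 S3=-4 blocked=[1, 2, 3]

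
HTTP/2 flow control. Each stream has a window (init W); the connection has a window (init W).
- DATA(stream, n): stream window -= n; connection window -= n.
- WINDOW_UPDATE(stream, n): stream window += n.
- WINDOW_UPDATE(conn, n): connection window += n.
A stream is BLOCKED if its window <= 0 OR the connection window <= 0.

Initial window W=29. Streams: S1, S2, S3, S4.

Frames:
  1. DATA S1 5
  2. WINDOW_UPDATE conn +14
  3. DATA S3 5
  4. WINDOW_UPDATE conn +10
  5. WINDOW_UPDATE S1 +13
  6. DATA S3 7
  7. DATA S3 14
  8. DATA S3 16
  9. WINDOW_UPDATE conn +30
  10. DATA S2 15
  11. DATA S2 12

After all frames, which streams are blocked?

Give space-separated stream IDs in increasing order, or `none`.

Answer: S3

Derivation:
Op 1: conn=24 S1=24 S2=29 S3=29 S4=29 blocked=[]
Op 2: conn=38 S1=24 S2=29 S3=29 S4=29 blocked=[]
Op 3: conn=33 S1=24 S2=29 S3=24 S4=29 blocked=[]
Op 4: conn=43 S1=24 S2=29 S3=24 S4=29 blocked=[]
Op 5: conn=43 S1=37 S2=29 S3=24 S4=29 blocked=[]
Op 6: conn=36 S1=37 S2=29 S3=17 S4=29 blocked=[]
Op 7: conn=22 S1=37 S2=29 S3=3 S4=29 blocked=[]
Op 8: conn=6 S1=37 S2=29 S3=-13 S4=29 blocked=[3]
Op 9: conn=36 S1=37 S2=29 S3=-13 S4=29 blocked=[3]
Op 10: conn=21 S1=37 S2=14 S3=-13 S4=29 blocked=[3]
Op 11: conn=9 S1=37 S2=2 S3=-13 S4=29 blocked=[3]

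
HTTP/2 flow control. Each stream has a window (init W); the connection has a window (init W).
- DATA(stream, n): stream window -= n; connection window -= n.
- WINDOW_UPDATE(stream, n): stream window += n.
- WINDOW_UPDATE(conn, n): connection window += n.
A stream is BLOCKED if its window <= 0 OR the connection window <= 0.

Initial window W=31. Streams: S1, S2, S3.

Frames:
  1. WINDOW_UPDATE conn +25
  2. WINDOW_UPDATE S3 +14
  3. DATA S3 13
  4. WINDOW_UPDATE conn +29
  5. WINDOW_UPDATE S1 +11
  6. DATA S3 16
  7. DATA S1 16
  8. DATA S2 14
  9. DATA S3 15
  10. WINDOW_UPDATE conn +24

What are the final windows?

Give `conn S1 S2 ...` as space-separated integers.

Op 1: conn=56 S1=31 S2=31 S3=31 blocked=[]
Op 2: conn=56 S1=31 S2=31 S3=45 blocked=[]
Op 3: conn=43 S1=31 S2=31 S3=32 blocked=[]
Op 4: conn=72 S1=31 S2=31 S3=32 blocked=[]
Op 5: conn=72 S1=42 S2=31 S3=32 blocked=[]
Op 6: conn=56 S1=42 S2=31 S3=16 blocked=[]
Op 7: conn=40 S1=26 S2=31 S3=16 blocked=[]
Op 8: conn=26 S1=26 S2=17 S3=16 blocked=[]
Op 9: conn=11 S1=26 S2=17 S3=1 blocked=[]
Op 10: conn=35 S1=26 S2=17 S3=1 blocked=[]

Answer: 35 26 17 1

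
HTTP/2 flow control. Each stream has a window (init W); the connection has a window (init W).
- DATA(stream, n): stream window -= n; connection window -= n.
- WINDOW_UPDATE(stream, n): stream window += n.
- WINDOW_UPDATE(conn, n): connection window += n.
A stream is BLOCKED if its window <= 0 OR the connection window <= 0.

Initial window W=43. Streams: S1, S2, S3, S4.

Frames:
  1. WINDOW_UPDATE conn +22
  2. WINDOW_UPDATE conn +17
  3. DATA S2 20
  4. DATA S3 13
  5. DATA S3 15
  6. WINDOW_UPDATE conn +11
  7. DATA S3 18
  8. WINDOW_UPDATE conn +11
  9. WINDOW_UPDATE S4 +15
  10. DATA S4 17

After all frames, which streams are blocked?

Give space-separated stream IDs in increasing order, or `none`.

Op 1: conn=65 S1=43 S2=43 S3=43 S4=43 blocked=[]
Op 2: conn=82 S1=43 S2=43 S3=43 S4=43 blocked=[]
Op 3: conn=62 S1=43 S2=23 S3=43 S4=43 blocked=[]
Op 4: conn=49 S1=43 S2=23 S3=30 S4=43 blocked=[]
Op 5: conn=34 S1=43 S2=23 S3=15 S4=43 blocked=[]
Op 6: conn=45 S1=43 S2=23 S3=15 S4=43 blocked=[]
Op 7: conn=27 S1=43 S2=23 S3=-3 S4=43 blocked=[3]
Op 8: conn=38 S1=43 S2=23 S3=-3 S4=43 blocked=[3]
Op 9: conn=38 S1=43 S2=23 S3=-3 S4=58 blocked=[3]
Op 10: conn=21 S1=43 S2=23 S3=-3 S4=41 blocked=[3]

Answer: S3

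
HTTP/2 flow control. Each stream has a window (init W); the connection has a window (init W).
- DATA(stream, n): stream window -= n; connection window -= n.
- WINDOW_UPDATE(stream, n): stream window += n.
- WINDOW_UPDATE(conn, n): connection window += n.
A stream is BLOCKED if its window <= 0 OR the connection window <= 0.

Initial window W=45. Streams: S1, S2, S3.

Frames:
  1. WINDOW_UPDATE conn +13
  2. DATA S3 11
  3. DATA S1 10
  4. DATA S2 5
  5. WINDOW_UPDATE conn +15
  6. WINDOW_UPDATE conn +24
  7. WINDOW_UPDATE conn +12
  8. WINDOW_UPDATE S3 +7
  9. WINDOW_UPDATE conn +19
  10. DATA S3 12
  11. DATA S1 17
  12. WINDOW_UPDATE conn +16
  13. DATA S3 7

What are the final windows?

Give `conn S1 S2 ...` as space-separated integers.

Answer: 82 18 40 22

Derivation:
Op 1: conn=58 S1=45 S2=45 S3=45 blocked=[]
Op 2: conn=47 S1=45 S2=45 S3=34 blocked=[]
Op 3: conn=37 S1=35 S2=45 S3=34 blocked=[]
Op 4: conn=32 S1=35 S2=40 S3=34 blocked=[]
Op 5: conn=47 S1=35 S2=40 S3=34 blocked=[]
Op 6: conn=71 S1=35 S2=40 S3=34 blocked=[]
Op 7: conn=83 S1=35 S2=40 S3=34 blocked=[]
Op 8: conn=83 S1=35 S2=40 S3=41 blocked=[]
Op 9: conn=102 S1=35 S2=40 S3=41 blocked=[]
Op 10: conn=90 S1=35 S2=40 S3=29 blocked=[]
Op 11: conn=73 S1=18 S2=40 S3=29 blocked=[]
Op 12: conn=89 S1=18 S2=40 S3=29 blocked=[]
Op 13: conn=82 S1=18 S2=40 S3=22 blocked=[]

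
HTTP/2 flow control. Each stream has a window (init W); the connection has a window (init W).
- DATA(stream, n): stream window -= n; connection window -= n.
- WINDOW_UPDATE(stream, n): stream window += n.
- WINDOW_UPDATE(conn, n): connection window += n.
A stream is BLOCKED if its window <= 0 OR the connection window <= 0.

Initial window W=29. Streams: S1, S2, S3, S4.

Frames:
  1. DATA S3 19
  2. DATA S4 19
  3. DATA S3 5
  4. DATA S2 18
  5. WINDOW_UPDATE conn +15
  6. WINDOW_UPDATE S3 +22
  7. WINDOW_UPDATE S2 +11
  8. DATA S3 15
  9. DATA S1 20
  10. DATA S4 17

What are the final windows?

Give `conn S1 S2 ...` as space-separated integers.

Op 1: conn=10 S1=29 S2=29 S3=10 S4=29 blocked=[]
Op 2: conn=-9 S1=29 S2=29 S3=10 S4=10 blocked=[1, 2, 3, 4]
Op 3: conn=-14 S1=29 S2=29 S3=5 S4=10 blocked=[1, 2, 3, 4]
Op 4: conn=-32 S1=29 S2=11 S3=5 S4=10 blocked=[1, 2, 3, 4]
Op 5: conn=-17 S1=29 S2=11 S3=5 S4=10 blocked=[1, 2, 3, 4]
Op 6: conn=-17 S1=29 S2=11 S3=27 S4=10 blocked=[1, 2, 3, 4]
Op 7: conn=-17 S1=29 S2=22 S3=27 S4=10 blocked=[1, 2, 3, 4]
Op 8: conn=-32 S1=29 S2=22 S3=12 S4=10 blocked=[1, 2, 3, 4]
Op 9: conn=-52 S1=9 S2=22 S3=12 S4=10 blocked=[1, 2, 3, 4]
Op 10: conn=-69 S1=9 S2=22 S3=12 S4=-7 blocked=[1, 2, 3, 4]

Answer: -69 9 22 12 -7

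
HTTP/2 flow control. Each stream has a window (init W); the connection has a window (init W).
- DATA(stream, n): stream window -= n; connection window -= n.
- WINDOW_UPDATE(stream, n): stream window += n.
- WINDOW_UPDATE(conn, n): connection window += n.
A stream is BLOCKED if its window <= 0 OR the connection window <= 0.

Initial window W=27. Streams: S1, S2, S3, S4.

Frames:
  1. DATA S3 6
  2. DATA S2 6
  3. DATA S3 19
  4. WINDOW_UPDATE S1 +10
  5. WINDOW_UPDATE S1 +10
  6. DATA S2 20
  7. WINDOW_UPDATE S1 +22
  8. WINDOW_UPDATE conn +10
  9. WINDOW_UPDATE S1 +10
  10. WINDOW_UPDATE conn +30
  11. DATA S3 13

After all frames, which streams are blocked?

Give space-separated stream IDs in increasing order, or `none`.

Answer: S3

Derivation:
Op 1: conn=21 S1=27 S2=27 S3=21 S4=27 blocked=[]
Op 2: conn=15 S1=27 S2=21 S3=21 S4=27 blocked=[]
Op 3: conn=-4 S1=27 S2=21 S3=2 S4=27 blocked=[1, 2, 3, 4]
Op 4: conn=-4 S1=37 S2=21 S3=2 S4=27 blocked=[1, 2, 3, 4]
Op 5: conn=-4 S1=47 S2=21 S3=2 S4=27 blocked=[1, 2, 3, 4]
Op 6: conn=-24 S1=47 S2=1 S3=2 S4=27 blocked=[1, 2, 3, 4]
Op 7: conn=-24 S1=69 S2=1 S3=2 S4=27 blocked=[1, 2, 3, 4]
Op 8: conn=-14 S1=69 S2=1 S3=2 S4=27 blocked=[1, 2, 3, 4]
Op 9: conn=-14 S1=79 S2=1 S3=2 S4=27 blocked=[1, 2, 3, 4]
Op 10: conn=16 S1=79 S2=1 S3=2 S4=27 blocked=[]
Op 11: conn=3 S1=79 S2=1 S3=-11 S4=27 blocked=[3]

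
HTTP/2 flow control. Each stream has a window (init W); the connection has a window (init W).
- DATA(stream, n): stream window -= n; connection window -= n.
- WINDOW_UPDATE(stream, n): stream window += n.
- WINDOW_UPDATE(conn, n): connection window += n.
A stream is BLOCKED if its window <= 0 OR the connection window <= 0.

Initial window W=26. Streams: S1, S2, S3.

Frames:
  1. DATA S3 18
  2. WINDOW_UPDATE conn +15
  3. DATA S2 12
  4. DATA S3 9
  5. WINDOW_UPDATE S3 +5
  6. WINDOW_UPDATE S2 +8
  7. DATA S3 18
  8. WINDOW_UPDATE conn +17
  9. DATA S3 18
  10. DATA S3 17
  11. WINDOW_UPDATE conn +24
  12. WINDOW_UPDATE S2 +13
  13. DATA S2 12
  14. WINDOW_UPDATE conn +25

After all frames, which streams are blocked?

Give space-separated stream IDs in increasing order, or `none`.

Op 1: conn=8 S1=26 S2=26 S3=8 blocked=[]
Op 2: conn=23 S1=26 S2=26 S3=8 blocked=[]
Op 3: conn=11 S1=26 S2=14 S3=8 blocked=[]
Op 4: conn=2 S1=26 S2=14 S3=-1 blocked=[3]
Op 5: conn=2 S1=26 S2=14 S3=4 blocked=[]
Op 6: conn=2 S1=26 S2=22 S3=4 blocked=[]
Op 7: conn=-16 S1=26 S2=22 S3=-14 blocked=[1, 2, 3]
Op 8: conn=1 S1=26 S2=22 S3=-14 blocked=[3]
Op 9: conn=-17 S1=26 S2=22 S3=-32 blocked=[1, 2, 3]
Op 10: conn=-34 S1=26 S2=22 S3=-49 blocked=[1, 2, 3]
Op 11: conn=-10 S1=26 S2=22 S3=-49 blocked=[1, 2, 3]
Op 12: conn=-10 S1=26 S2=35 S3=-49 blocked=[1, 2, 3]
Op 13: conn=-22 S1=26 S2=23 S3=-49 blocked=[1, 2, 3]
Op 14: conn=3 S1=26 S2=23 S3=-49 blocked=[3]

Answer: S3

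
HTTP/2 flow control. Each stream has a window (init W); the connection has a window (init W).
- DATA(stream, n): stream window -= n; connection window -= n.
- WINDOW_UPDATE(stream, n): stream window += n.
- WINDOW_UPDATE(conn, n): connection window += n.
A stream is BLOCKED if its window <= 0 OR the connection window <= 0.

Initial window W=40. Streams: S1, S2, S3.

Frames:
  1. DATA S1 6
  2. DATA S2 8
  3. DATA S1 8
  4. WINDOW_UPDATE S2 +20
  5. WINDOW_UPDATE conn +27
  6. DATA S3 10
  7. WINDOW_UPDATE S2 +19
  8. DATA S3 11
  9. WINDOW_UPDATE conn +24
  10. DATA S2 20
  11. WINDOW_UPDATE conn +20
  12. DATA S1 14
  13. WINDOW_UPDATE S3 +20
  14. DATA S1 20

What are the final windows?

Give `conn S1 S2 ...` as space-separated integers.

Answer: 14 -8 51 39

Derivation:
Op 1: conn=34 S1=34 S2=40 S3=40 blocked=[]
Op 2: conn=26 S1=34 S2=32 S3=40 blocked=[]
Op 3: conn=18 S1=26 S2=32 S3=40 blocked=[]
Op 4: conn=18 S1=26 S2=52 S3=40 blocked=[]
Op 5: conn=45 S1=26 S2=52 S3=40 blocked=[]
Op 6: conn=35 S1=26 S2=52 S3=30 blocked=[]
Op 7: conn=35 S1=26 S2=71 S3=30 blocked=[]
Op 8: conn=24 S1=26 S2=71 S3=19 blocked=[]
Op 9: conn=48 S1=26 S2=71 S3=19 blocked=[]
Op 10: conn=28 S1=26 S2=51 S3=19 blocked=[]
Op 11: conn=48 S1=26 S2=51 S3=19 blocked=[]
Op 12: conn=34 S1=12 S2=51 S3=19 blocked=[]
Op 13: conn=34 S1=12 S2=51 S3=39 blocked=[]
Op 14: conn=14 S1=-8 S2=51 S3=39 blocked=[1]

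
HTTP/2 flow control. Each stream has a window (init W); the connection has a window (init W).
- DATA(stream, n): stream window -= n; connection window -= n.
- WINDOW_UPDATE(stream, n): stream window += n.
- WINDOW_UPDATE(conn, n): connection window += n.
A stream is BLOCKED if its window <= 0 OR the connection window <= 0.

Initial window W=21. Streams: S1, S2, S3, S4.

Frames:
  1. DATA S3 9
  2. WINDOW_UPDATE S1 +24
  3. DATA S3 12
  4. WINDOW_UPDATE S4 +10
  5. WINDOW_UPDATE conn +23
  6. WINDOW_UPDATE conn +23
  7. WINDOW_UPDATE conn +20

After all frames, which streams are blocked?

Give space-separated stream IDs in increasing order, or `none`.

Op 1: conn=12 S1=21 S2=21 S3=12 S4=21 blocked=[]
Op 2: conn=12 S1=45 S2=21 S3=12 S4=21 blocked=[]
Op 3: conn=0 S1=45 S2=21 S3=0 S4=21 blocked=[1, 2, 3, 4]
Op 4: conn=0 S1=45 S2=21 S3=0 S4=31 blocked=[1, 2, 3, 4]
Op 5: conn=23 S1=45 S2=21 S3=0 S4=31 blocked=[3]
Op 6: conn=46 S1=45 S2=21 S3=0 S4=31 blocked=[3]
Op 7: conn=66 S1=45 S2=21 S3=0 S4=31 blocked=[3]

Answer: S3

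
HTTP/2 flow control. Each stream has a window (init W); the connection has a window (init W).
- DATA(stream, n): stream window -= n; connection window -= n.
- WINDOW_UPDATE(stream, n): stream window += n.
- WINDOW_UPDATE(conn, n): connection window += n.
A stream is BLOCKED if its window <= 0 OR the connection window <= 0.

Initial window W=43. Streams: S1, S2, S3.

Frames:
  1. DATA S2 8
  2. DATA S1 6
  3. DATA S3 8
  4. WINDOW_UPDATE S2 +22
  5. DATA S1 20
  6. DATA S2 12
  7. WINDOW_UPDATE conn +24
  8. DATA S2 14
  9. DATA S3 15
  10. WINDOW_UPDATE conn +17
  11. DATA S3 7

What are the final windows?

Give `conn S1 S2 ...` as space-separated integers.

Answer: -6 17 31 13

Derivation:
Op 1: conn=35 S1=43 S2=35 S3=43 blocked=[]
Op 2: conn=29 S1=37 S2=35 S3=43 blocked=[]
Op 3: conn=21 S1=37 S2=35 S3=35 blocked=[]
Op 4: conn=21 S1=37 S2=57 S3=35 blocked=[]
Op 5: conn=1 S1=17 S2=57 S3=35 blocked=[]
Op 6: conn=-11 S1=17 S2=45 S3=35 blocked=[1, 2, 3]
Op 7: conn=13 S1=17 S2=45 S3=35 blocked=[]
Op 8: conn=-1 S1=17 S2=31 S3=35 blocked=[1, 2, 3]
Op 9: conn=-16 S1=17 S2=31 S3=20 blocked=[1, 2, 3]
Op 10: conn=1 S1=17 S2=31 S3=20 blocked=[]
Op 11: conn=-6 S1=17 S2=31 S3=13 blocked=[1, 2, 3]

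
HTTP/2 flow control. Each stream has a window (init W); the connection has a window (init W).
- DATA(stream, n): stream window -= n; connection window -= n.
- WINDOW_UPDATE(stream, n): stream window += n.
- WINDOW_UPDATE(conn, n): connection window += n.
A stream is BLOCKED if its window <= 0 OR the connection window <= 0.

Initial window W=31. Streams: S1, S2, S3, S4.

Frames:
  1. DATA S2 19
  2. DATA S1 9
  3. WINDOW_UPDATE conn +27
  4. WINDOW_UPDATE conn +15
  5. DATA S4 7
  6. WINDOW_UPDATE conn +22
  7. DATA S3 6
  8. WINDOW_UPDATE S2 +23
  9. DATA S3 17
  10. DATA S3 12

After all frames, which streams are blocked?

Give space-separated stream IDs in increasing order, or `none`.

Op 1: conn=12 S1=31 S2=12 S3=31 S4=31 blocked=[]
Op 2: conn=3 S1=22 S2=12 S3=31 S4=31 blocked=[]
Op 3: conn=30 S1=22 S2=12 S3=31 S4=31 blocked=[]
Op 4: conn=45 S1=22 S2=12 S3=31 S4=31 blocked=[]
Op 5: conn=38 S1=22 S2=12 S3=31 S4=24 blocked=[]
Op 6: conn=60 S1=22 S2=12 S3=31 S4=24 blocked=[]
Op 7: conn=54 S1=22 S2=12 S3=25 S4=24 blocked=[]
Op 8: conn=54 S1=22 S2=35 S3=25 S4=24 blocked=[]
Op 9: conn=37 S1=22 S2=35 S3=8 S4=24 blocked=[]
Op 10: conn=25 S1=22 S2=35 S3=-4 S4=24 blocked=[3]

Answer: S3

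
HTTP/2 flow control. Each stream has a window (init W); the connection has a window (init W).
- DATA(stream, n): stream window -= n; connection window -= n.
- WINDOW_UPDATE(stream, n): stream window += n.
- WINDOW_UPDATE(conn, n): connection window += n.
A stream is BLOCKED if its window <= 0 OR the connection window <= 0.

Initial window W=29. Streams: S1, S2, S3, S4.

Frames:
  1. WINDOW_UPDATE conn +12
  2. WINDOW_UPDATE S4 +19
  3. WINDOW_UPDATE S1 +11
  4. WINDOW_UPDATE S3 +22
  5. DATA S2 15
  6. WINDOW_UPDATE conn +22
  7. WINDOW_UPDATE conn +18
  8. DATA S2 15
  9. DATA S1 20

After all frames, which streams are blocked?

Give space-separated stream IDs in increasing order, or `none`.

Answer: S2

Derivation:
Op 1: conn=41 S1=29 S2=29 S3=29 S4=29 blocked=[]
Op 2: conn=41 S1=29 S2=29 S3=29 S4=48 blocked=[]
Op 3: conn=41 S1=40 S2=29 S3=29 S4=48 blocked=[]
Op 4: conn=41 S1=40 S2=29 S3=51 S4=48 blocked=[]
Op 5: conn=26 S1=40 S2=14 S3=51 S4=48 blocked=[]
Op 6: conn=48 S1=40 S2=14 S3=51 S4=48 blocked=[]
Op 7: conn=66 S1=40 S2=14 S3=51 S4=48 blocked=[]
Op 8: conn=51 S1=40 S2=-1 S3=51 S4=48 blocked=[2]
Op 9: conn=31 S1=20 S2=-1 S3=51 S4=48 blocked=[2]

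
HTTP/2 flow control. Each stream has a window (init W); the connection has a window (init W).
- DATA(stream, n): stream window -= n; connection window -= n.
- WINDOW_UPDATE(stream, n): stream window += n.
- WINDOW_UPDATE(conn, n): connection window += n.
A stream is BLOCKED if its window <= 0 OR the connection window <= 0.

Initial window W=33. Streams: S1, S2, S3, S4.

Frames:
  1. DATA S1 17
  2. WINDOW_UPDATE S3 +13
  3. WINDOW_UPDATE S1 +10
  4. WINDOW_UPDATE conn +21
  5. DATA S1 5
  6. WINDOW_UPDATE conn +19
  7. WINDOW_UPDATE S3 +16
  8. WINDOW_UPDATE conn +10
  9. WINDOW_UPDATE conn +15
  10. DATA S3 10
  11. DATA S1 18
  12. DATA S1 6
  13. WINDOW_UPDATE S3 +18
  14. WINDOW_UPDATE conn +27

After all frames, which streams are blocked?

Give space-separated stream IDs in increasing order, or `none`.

Answer: S1

Derivation:
Op 1: conn=16 S1=16 S2=33 S3=33 S4=33 blocked=[]
Op 2: conn=16 S1=16 S2=33 S3=46 S4=33 blocked=[]
Op 3: conn=16 S1=26 S2=33 S3=46 S4=33 blocked=[]
Op 4: conn=37 S1=26 S2=33 S3=46 S4=33 blocked=[]
Op 5: conn=32 S1=21 S2=33 S3=46 S4=33 blocked=[]
Op 6: conn=51 S1=21 S2=33 S3=46 S4=33 blocked=[]
Op 7: conn=51 S1=21 S2=33 S3=62 S4=33 blocked=[]
Op 8: conn=61 S1=21 S2=33 S3=62 S4=33 blocked=[]
Op 9: conn=76 S1=21 S2=33 S3=62 S4=33 blocked=[]
Op 10: conn=66 S1=21 S2=33 S3=52 S4=33 blocked=[]
Op 11: conn=48 S1=3 S2=33 S3=52 S4=33 blocked=[]
Op 12: conn=42 S1=-3 S2=33 S3=52 S4=33 blocked=[1]
Op 13: conn=42 S1=-3 S2=33 S3=70 S4=33 blocked=[1]
Op 14: conn=69 S1=-3 S2=33 S3=70 S4=33 blocked=[1]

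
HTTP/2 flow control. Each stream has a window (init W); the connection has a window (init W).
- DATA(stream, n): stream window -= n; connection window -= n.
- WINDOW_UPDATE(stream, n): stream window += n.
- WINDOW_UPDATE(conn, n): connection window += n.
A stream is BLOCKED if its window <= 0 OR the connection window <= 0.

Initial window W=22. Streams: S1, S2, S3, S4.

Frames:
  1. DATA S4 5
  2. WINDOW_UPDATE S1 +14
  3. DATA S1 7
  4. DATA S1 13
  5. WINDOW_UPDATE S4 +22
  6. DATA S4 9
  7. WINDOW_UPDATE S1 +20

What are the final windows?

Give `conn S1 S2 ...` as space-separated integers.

Answer: -12 36 22 22 30

Derivation:
Op 1: conn=17 S1=22 S2=22 S3=22 S4=17 blocked=[]
Op 2: conn=17 S1=36 S2=22 S3=22 S4=17 blocked=[]
Op 3: conn=10 S1=29 S2=22 S3=22 S4=17 blocked=[]
Op 4: conn=-3 S1=16 S2=22 S3=22 S4=17 blocked=[1, 2, 3, 4]
Op 5: conn=-3 S1=16 S2=22 S3=22 S4=39 blocked=[1, 2, 3, 4]
Op 6: conn=-12 S1=16 S2=22 S3=22 S4=30 blocked=[1, 2, 3, 4]
Op 7: conn=-12 S1=36 S2=22 S3=22 S4=30 blocked=[1, 2, 3, 4]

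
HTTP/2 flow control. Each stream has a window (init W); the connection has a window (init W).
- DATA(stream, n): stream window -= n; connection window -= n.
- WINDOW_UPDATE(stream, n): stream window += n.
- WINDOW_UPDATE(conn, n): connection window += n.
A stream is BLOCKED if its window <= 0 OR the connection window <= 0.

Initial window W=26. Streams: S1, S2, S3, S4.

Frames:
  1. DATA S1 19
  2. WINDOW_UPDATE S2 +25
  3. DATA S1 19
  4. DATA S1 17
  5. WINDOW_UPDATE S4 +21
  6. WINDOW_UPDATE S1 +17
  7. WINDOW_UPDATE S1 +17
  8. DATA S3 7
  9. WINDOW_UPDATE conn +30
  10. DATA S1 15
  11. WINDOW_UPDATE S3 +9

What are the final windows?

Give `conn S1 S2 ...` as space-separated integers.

Op 1: conn=7 S1=7 S2=26 S3=26 S4=26 blocked=[]
Op 2: conn=7 S1=7 S2=51 S3=26 S4=26 blocked=[]
Op 3: conn=-12 S1=-12 S2=51 S3=26 S4=26 blocked=[1, 2, 3, 4]
Op 4: conn=-29 S1=-29 S2=51 S3=26 S4=26 blocked=[1, 2, 3, 4]
Op 5: conn=-29 S1=-29 S2=51 S3=26 S4=47 blocked=[1, 2, 3, 4]
Op 6: conn=-29 S1=-12 S2=51 S3=26 S4=47 blocked=[1, 2, 3, 4]
Op 7: conn=-29 S1=5 S2=51 S3=26 S4=47 blocked=[1, 2, 3, 4]
Op 8: conn=-36 S1=5 S2=51 S3=19 S4=47 blocked=[1, 2, 3, 4]
Op 9: conn=-6 S1=5 S2=51 S3=19 S4=47 blocked=[1, 2, 3, 4]
Op 10: conn=-21 S1=-10 S2=51 S3=19 S4=47 blocked=[1, 2, 3, 4]
Op 11: conn=-21 S1=-10 S2=51 S3=28 S4=47 blocked=[1, 2, 3, 4]

Answer: -21 -10 51 28 47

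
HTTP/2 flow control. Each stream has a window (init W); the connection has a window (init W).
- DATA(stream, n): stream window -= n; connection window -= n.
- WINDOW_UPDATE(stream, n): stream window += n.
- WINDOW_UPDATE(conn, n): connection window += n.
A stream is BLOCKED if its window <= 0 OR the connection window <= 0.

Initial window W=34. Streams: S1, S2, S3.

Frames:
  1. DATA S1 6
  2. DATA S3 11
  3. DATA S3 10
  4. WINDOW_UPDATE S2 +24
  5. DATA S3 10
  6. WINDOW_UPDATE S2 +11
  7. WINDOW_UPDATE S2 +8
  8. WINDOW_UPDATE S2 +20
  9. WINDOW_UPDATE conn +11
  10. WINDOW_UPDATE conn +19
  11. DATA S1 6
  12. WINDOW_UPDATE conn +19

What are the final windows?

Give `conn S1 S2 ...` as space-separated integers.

Op 1: conn=28 S1=28 S2=34 S3=34 blocked=[]
Op 2: conn=17 S1=28 S2=34 S3=23 blocked=[]
Op 3: conn=7 S1=28 S2=34 S3=13 blocked=[]
Op 4: conn=7 S1=28 S2=58 S3=13 blocked=[]
Op 5: conn=-3 S1=28 S2=58 S3=3 blocked=[1, 2, 3]
Op 6: conn=-3 S1=28 S2=69 S3=3 blocked=[1, 2, 3]
Op 7: conn=-3 S1=28 S2=77 S3=3 blocked=[1, 2, 3]
Op 8: conn=-3 S1=28 S2=97 S3=3 blocked=[1, 2, 3]
Op 9: conn=8 S1=28 S2=97 S3=3 blocked=[]
Op 10: conn=27 S1=28 S2=97 S3=3 blocked=[]
Op 11: conn=21 S1=22 S2=97 S3=3 blocked=[]
Op 12: conn=40 S1=22 S2=97 S3=3 blocked=[]

Answer: 40 22 97 3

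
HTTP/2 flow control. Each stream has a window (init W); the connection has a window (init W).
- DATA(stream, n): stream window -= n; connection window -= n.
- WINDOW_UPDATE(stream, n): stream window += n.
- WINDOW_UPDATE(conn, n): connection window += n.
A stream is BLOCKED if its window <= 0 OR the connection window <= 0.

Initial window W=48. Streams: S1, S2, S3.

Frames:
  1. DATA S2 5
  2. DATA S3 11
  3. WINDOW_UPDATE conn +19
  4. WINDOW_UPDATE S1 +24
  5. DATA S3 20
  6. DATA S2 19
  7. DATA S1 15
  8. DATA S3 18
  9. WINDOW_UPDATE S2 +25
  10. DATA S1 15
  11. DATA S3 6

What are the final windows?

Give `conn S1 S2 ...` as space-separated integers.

Op 1: conn=43 S1=48 S2=43 S3=48 blocked=[]
Op 2: conn=32 S1=48 S2=43 S3=37 blocked=[]
Op 3: conn=51 S1=48 S2=43 S3=37 blocked=[]
Op 4: conn=51 S1=72 S2=43 S3=37 blocked=[]
Op 5: conn=31 S1=72 S2=43 S3=17 blocked=[]
Op 6: conn=12 S1=72 S2=24 S3=17 blocked=[]
Op 7: conn=-3 S1=57 S2=24 S3=17 blocked=[1, 2, 3]
Op 8: conn=-21 S1=57 S2=24 S3=-1 blocked=[1, 2, 3]
Op 9: conn=-21 S1=57 S2=49 S3=-1 blocked=[1, 2, 3]
Op 10: conn=-36 S1=42 S2=49 S3=-1 blocked=[1, 2, 3]
Op 11: conn=-42 S1=42 S2=49 S3=-7 blocked=[1, 2, 3]

Answer: -42 42 49 -7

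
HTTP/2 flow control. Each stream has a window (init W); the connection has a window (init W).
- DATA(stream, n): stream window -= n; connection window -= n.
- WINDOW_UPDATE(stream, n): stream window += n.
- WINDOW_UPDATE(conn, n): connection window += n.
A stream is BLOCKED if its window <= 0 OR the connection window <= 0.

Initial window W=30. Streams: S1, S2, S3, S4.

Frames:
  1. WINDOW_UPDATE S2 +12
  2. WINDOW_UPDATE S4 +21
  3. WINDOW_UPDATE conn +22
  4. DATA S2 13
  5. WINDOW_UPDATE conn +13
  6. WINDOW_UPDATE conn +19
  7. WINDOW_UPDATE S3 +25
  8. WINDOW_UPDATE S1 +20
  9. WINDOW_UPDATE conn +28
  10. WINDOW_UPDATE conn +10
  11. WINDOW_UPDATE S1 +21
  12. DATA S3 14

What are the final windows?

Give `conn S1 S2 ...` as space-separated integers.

Answer: 95 71 29 41 51

Derivation:
Op 1: conn=30 S1=30 S2=42 S3=30 S4=30 blocked=[]
Op 2: conn=30 S1=30 S2=42 S3=30 S4=51 blocked=[]
Op 3: conn=52 S1=30 S2=42 S3=30 S4=51 blocked=[]
Op 4: conn=39 S1=30 S2=29 S3=30 S4=51 blocked=[]
Op 5: conn=52 S1=30 S2=29 S3=30 S4=51 blocked=[]
Op 6: conn=71 S1=30 S2=29 S3=30 S4=51 blocked=[]
Op 7: conn=71 S1=30 S2=29 S3=55 S4=51 blocked=[]
Op 8: conn=71 S1=50 S2=29 S3=55 S4=51 blocked=[]
Op 9: conn=99 S1=50 S2=29 S3=55 S4=51 blocked=[]
Op 10: conn=109 S1=50 S2=29 S3=55 S4=51 blocked=[]
Op 11: conn=109 S1=71 S2=29 S3=55 S4=51 blocked=[]
Op 12: conn=95 S1=71 S2=29 S3=41 S4=51 blocked=[]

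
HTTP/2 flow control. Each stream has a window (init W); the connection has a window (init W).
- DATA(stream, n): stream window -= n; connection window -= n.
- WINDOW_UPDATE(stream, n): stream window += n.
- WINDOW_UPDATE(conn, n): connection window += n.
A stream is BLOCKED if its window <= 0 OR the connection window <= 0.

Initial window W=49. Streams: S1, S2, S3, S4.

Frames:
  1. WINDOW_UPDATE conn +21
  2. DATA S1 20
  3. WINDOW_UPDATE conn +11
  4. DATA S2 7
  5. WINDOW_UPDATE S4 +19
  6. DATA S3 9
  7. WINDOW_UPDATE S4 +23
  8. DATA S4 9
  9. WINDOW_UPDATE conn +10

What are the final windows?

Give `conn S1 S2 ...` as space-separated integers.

Answer: 46 29 42 40 82

Derivation:
Op 1: conn=70 S1=49 S2=49 S3=49 S4=49 blocked=[]
Op 2: conn=50 S1=29 S2=49 S3=49 S4=49 blocked=[]
Op 3: conn=61 S1=29 S2=49 S3=49 S4=49 blocked=[]
Op 4: conn=54 S1=29 S2=42 S3=49 S4=49 blocked=[]
Op 5: conn=54 S1=29 S2=42 S3=49 S4=68 blocked=[]
Op 6: conn=45 S1=29 S2=42 S3=40 S4=68 blocked=[]
Op 7: conn=45 S1=29 S2=42 S3=40 S4=91 blocked=[]
Op 8: conn=36 S1=29 S2=42 S3=40 S4=82 blocked=[]
Op 9: conn=46 S1=29 S2=42 S3=40 S4=82 blocked=[]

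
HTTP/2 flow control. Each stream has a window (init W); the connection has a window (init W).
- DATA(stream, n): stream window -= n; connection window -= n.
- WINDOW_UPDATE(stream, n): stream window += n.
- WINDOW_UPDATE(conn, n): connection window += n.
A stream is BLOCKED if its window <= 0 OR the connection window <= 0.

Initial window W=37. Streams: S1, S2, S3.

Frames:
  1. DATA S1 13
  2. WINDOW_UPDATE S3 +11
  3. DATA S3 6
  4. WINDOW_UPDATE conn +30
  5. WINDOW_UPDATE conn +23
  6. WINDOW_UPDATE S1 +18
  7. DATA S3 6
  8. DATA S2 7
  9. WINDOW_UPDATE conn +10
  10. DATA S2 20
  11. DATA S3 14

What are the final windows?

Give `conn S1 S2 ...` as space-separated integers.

Answer: 34 42 10 22

Derivation:
Op 1: conn=24 S1=24 S2=37 S3=37 blocked=[]
Op 2: conn=24 S1=24 S2=37 S3=48 blocked=[]
Op 3: conn=18 S1=24 S2=37 S3=42 blocked=[]
Op 4: conn=48 S1=24 S2=37 S3=42 blocked=[]
Op 5: conn=71 S1=24 S2=37 S3=42 blocked=[]
Op 6: conn=71 S1=42 S2=37 S3=42 blocked=[]
Op 7: conn=65 S1=42 S2=37 S3=36 blocked=[]
Op 8: conn=58 S1=42 S2=30 S3=36 blocked=[]
Op 9: conn=68 S1=42 S2=30 S3=36 blocked=[]
Op 10: conn=48 S1=42 S2=10 S3=36 blocked=[]
Op 11: conn=34 S1=42 S2=10 S3=22 blocked=[]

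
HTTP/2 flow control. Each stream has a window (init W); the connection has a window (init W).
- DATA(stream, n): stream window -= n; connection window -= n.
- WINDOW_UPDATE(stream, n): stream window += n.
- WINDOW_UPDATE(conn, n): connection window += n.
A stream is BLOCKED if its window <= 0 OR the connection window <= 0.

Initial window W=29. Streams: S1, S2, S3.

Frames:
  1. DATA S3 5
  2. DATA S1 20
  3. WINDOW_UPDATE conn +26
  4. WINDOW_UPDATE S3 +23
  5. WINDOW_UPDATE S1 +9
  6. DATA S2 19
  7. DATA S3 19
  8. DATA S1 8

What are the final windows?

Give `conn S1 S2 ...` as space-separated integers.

Answer: -16 10 10 28

Derivation:
Op 1: conn=24 S1=29 S2=29 S3=24 blocked=[]
Op 2: conn=4 S1=9 S2=29 S3=24 blocked=[]
Op 3: conn=30 S1=9 S2=29 S3=24 blocked=[]
Op 4: conn=30 S1=9 S2=29 S3=47 blocked=[]
Op 5: conn=30 S1=18 S2=29 S3=47 blocked=[]
Op 6: conn=11 S1=18 S2=10 S3=47 blocked=[]
Op 7: conn=-8 S1=18 S2=10 S3=28 blocked=[1, 2, 3]
Op 8: conn=-16 S1=10 S2=10 S3=28 blocked=[1, 2, 3]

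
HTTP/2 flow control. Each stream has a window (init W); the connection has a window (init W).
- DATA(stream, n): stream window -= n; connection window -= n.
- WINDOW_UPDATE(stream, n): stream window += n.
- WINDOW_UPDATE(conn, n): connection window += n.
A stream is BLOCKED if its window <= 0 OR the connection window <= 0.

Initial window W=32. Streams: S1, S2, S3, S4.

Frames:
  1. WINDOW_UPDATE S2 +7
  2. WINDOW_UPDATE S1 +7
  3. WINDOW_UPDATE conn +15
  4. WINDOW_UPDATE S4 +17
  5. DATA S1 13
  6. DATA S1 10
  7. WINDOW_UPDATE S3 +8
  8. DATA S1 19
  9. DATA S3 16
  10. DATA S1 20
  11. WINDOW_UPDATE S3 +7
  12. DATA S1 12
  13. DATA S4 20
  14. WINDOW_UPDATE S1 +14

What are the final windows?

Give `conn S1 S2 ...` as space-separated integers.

Answer: -63 -21 39 31 29

Derivation:
Op 1: conn=32 S1=32 S2=39 S3=32 S4=32 blocked=[]
Op 2: conn=32 S1=39 S2=39 S3=32 S4=32 blocked=[]
Op 3: conn=47 S1=39 S2=39 S3=32 S4=32 blocked=[]
Op 4: conn=47 S1=39 S2=39 S3=32 S4=49 blocked=[]
Op 5: conn=34 S1=26 S2=39 S3=32 S4=49 blocked=[]
Op 6: conn=24 S1=16 S2=39 S3=32 S4=49 blocked=[]
Op 7: conn=24 S1=16 S2=39 S3=40 S4=49 blocked=[]
Op 8: conn=5 S1=-3 S2=39 S3=40 S4=49 blocked=[1]
Op 9: conn=-11 S1=-3 S2=39 S3=24 S4=49 blocked=[1, 2, 3, 4]
Op 10: conn=-31 S1=-23 S2=39 S3=24 S4=49 blocked=[1, 2, 3, 4]
Op 11: conn=-31 S1=-23 S2=39 S3=31 S4=49 blocked=[1, 2, 3, 4]
Op 12: conn=-43 S1=-35 S2=39 S3=31 S4=49 blocked=[1, 2, 3, 4]
Op 13: conn=-63 S1=-35 S2=39 S3=31 S4=29 blocked=[1, 2, 3, 4]
Op 14: conn=-63 S1=-21 S2=39 S3=31 S4=29 blocked=[1, 2, 3, 4]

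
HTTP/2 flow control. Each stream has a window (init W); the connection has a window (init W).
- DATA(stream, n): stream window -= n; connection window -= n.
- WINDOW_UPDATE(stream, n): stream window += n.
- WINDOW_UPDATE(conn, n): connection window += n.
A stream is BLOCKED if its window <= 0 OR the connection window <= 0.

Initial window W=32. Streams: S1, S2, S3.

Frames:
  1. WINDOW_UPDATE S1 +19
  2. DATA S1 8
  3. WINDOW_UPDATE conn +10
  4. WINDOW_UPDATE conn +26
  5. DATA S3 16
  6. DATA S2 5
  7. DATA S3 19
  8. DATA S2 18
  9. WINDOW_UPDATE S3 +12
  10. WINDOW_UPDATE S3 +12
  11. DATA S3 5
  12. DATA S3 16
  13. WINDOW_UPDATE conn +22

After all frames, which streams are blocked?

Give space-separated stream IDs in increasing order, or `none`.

Op 1: conn=32 S1=51 S2=32 S3=32 blocked=[]
Op 2: conn=24 S1=43 S2=32 S3=32 blocked=[]
Op 3: conn=34 S1=43 S2=32 S3=32 blocked=[]
Op 4: conn=60 S1=43 S2=32 S3=32 blocked=[]
Op 5: conn=44 S1=43 S2=32 S3=16 blocked=[]
Op 6: conn=39 S1=43 S2=27 S3=16 blocked=[]
Op 7: conn=20 S1=43 S2=27 S3=-3 blocked=[3]
Op 8: conn=2 S1=43 S2=9 S3=-3 blocked=[3]
Op 9: conn=2 S1=43 S2=9 S3=9 blocked=[]
Op 10: conn=2 S1=43 S2=9 S3=21 blocked=[]
Op 11: conn=-3 S1=43 S2=9 S3=16 blocked=[1, 2, 3]
Op 12: conn=-19 S1=43 S2=9 S3=0 blocked=[1, 2, 3]
Op 13: conn=3 S1=43 S2=9 S3=0 blocked=[3]

Answer: S3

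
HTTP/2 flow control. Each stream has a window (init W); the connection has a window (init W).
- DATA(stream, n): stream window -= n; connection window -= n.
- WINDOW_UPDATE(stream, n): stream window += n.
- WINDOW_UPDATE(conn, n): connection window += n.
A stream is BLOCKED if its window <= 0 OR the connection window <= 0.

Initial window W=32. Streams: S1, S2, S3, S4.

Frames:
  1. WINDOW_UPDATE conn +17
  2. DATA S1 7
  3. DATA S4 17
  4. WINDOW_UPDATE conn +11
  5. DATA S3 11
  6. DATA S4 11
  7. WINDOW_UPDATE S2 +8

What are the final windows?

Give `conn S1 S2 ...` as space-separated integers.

Op 1: conn=49 S1=32 S2=32 S3=32 S4=32 blocked=[]
Op 2: conn=42 S1=25 S2=32 S3=32 S4=32 blocked=[]
Op 3: conn=25 S1=25 S2=32 S3=32 S4=15 blocked=[]
Op 4: conn=36 S1=25 S2=32 S3=32 S4=15 blocked=[]
Op 5: conn=25 S1=25 S2=32 S3=21 S4=15 blocked=[]
Op 6: conn=14 S1=25 S2=32 S3=21 S4=4 blocked=[]
Op 7: conn=14 S1=25 S2=40 S3=21 S4=4 blocked=[]

Answer: 14 25 40 21 4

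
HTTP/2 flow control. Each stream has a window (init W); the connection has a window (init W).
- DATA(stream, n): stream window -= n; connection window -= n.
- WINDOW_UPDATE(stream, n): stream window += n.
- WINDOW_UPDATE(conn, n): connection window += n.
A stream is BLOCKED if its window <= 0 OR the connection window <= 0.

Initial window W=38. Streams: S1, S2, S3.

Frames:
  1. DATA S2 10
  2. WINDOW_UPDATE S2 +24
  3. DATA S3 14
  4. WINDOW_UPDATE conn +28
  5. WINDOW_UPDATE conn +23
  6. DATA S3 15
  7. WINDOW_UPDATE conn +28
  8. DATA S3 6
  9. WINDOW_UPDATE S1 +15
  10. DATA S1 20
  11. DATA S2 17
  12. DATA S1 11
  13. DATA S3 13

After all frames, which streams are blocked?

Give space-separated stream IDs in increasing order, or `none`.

Answer: S3

Derivation:
Op 1: conn=28 S1=38 S2=28 S3=38 blocked=[]
Op 2: conn=28 S1=38 S2=52 S3=38 blocked=[]
Op 3: conn=14 S1=38 S2=52 S3=24 blocked=[]
Op 4: conn=42 S1=38 S2=52 S3=24 blocked=[]
Op 5: conn=65 S1=38 S2=52 S3=24 blocked=[]
Op 6: conn=50 S1=38 S2=52 S3=9 blocked=[]
Op 7: conn=78 S1=38 S2=52 S3=9 blocked=[]
Op 8: conn=72 S1=38 S2=52 S3=3 blocked=[]
Op 9: conn=72 S1=53 S2=52 S3=3 blocked=[]
Op 10: conn=52 S1=33 S2=52 S3=3 blocked=[]
Op 11: conn=35 S1=33 S2=35 S3=3 blocked=[]
Op 12: conn=24 S1=22 S2=35 S3=3 blocked=[]
Op 13: conn=11 S1=22 S2=35 S3=-10 blocked=[3]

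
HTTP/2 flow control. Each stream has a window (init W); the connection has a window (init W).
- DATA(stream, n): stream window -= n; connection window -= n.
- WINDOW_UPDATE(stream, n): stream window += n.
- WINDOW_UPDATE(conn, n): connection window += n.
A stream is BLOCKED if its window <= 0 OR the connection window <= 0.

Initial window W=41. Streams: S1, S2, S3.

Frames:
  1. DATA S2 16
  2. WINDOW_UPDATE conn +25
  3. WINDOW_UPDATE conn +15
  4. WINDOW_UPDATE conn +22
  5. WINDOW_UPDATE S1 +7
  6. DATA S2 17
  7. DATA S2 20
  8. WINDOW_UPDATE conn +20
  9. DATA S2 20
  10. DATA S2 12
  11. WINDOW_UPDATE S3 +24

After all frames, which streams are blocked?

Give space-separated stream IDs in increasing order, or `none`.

Op 1: conn=25 S1=41 S2=25 S3=41 blocked=[]
Op 2: conn=50 S1=41 S2=25 S3=41 blocked=[]
Op 3: conn=65 S1=41 S2=25 S3=41 blocked=[]
Op 4: conn=87 S1=41 S2=25 S3=41 blocked=[]
Op 5: conn=87 S1=48 S2=25 S3=41 blocked=[]
Op 6: conn=70 S1=48 S2=8 S3=41 blocked=[]
Op 7: conn=50 S1=48 S2=-12 S3=41 blocked=[2]
Op 8: conn=70 S1=48 S2=-12 S3=41 blocked=[2]
Op 9: conn=50 S1=48 S2=-32 S3=41 blocked=[2]
Op 10: conn=38 S1=48 S2=-44 S3=41 blocked=[2]
Op 11: conn=38 S1=48 S2=-44 S3=65 blocked=[2]

Answer: S2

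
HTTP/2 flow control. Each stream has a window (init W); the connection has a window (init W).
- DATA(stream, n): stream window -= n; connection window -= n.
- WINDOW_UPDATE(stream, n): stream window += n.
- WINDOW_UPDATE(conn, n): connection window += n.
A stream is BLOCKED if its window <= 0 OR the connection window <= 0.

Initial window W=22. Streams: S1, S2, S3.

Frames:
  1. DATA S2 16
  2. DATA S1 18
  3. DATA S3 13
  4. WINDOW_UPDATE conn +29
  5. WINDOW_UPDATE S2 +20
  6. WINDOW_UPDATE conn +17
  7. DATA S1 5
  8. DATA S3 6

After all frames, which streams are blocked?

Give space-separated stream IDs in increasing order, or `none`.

Op 1: conn=6 S1=22 S2=6 S3=22 blocked=[]
Op 2: conn=-12 S1=4 S2=6 S3=22 blocked=[1, 2, 3]
Op 3: conn=-25 S1=4 S2=6 S3=9 blocked=[1, 2, 3]
Op 4: conn=4 S1=4 S2=6 S3=9 blocked=[]
Op 5: conn=4 S1=4 S2=26 S3=9 blocked=[]
Op 6: conn=21 S1=4 S2=26 S3=9 blocked=[]
Op 7: conn=16 S1=-1 S2=26 S3=9 blocked=[1]
Op 8: conn=10 S1=-1 S2=26 S3=3 blocked=[1]

Answer: S1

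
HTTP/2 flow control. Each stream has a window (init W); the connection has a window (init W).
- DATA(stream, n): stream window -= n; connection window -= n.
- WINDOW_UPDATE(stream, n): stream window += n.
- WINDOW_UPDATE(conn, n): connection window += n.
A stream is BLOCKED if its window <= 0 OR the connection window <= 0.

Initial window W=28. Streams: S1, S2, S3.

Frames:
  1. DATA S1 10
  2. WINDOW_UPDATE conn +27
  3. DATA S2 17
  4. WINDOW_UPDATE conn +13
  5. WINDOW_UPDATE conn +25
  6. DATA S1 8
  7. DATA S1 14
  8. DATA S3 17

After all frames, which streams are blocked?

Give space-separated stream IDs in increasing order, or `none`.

Op 1: conn=18 S1=18 S2=28 S3=28 blocked=[]
Op 2: conn=45 S1=18 S2=28 S3=28 blocked=[]
Op 3: conn=28 S1=18 S2=11 S3=28 blocked=[]
Op 4: conn=41 S1=18 S2=11 S3=28 blocked=[]
Op 5: conn=66 S1=18 S2=11 S3=28 blocked=[]
Op 6: conn=58 S1=10 S2=11 S3=28 blocked=[]
Op 7: conn=44 S1=-4 S2=11 S3=28 blocked=[1]
Op 8: conn=27 S1=-4 S2=11 S3=11 blocked=[1]

Answer: S1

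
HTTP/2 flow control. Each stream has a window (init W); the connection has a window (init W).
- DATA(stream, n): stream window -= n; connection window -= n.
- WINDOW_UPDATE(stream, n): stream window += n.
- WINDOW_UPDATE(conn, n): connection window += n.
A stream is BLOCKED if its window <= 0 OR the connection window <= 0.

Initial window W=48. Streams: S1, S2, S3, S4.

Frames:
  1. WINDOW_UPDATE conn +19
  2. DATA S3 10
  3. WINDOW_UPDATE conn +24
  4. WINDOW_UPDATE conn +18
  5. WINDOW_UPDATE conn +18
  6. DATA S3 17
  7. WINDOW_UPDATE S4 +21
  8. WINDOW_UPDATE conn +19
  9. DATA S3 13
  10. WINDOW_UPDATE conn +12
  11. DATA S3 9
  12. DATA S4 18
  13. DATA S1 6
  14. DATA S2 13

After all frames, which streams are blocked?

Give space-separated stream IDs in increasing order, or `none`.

Op 1: conn=67 S1=48 S2=48 S3=48 S4=48 blocked=[]
Op 2: conn=57 S1=48 S2=48 S3=38 S4=48 blocked=[]
Op 3: conn=81 S1=48 S2=48 S3=38 S4=48 blocked=[]
Op 4: conn=99 S1=48 S2=48 S3=38 S4=48 blocked=[]
Op 5: conn=117 S1=48 S2=48 S3=38 S4=48 blocked=[]
Op 6: conn=100 S1=48 S2=48 S3=21 S4=48 blocked=[]
Op 7: conn=100 S1=48 S2=48 S3=21 S4=69 blocked=[]
Op 8: conn=119 S1=48 S2=48 S3=21 S4=69 blocked=[]
Op 9: conn=106 S1=48 S2=48 S3=8 S4=69 blocked=[]
Op 10: conn=118 S1=48 S2=48 S3=8 S4=69 blocked=[]
Op 11: conn=109 S1=48 S2=48 S3=-1 S4=69 blocked=[3]
Op 12: conn=91 S1=48 S2=48 S3=-1 S4=51 blocked=[3]
Op 13: conn=85 S1=42 S2=48 S3=-1 S4=51 blocked=[3]
Op 14: conn=72 S1=42 S2=35 S3=-1 S4=51 blocked=[3]

Answer: S3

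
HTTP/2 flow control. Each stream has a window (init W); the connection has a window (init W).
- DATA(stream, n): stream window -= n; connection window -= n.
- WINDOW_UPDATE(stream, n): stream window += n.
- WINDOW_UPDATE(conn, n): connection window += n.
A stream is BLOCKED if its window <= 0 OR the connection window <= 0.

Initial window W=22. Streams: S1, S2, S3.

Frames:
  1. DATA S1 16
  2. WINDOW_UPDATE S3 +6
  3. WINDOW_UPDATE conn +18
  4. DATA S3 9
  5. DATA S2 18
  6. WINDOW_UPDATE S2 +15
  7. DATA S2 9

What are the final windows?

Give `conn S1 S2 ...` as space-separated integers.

Op 1: conn=6 S1=6 S2=22 S3=22 blocked=[]
Op 2: conn=6 S1=6 S2=22 S3=28 blocked=[]
Op 3: conn=24 S1=6 S2=22 S3=28 blocked=[]
Op 4: conn=15 S1=6 S2=22 S3=19 blocked=[]
Op 5: conn=-3 S1=6 S2=4 S3=19 blocked=[1, 2, 3]
Op 6: conn=-3 S1=6 S2=19 S3=19 blocked=[1, 2, 3]
Op 7: conn=-12 S1=6 S2=10 S3=19 blocked=[1, 2, 3]

Answer: -12 6 10 19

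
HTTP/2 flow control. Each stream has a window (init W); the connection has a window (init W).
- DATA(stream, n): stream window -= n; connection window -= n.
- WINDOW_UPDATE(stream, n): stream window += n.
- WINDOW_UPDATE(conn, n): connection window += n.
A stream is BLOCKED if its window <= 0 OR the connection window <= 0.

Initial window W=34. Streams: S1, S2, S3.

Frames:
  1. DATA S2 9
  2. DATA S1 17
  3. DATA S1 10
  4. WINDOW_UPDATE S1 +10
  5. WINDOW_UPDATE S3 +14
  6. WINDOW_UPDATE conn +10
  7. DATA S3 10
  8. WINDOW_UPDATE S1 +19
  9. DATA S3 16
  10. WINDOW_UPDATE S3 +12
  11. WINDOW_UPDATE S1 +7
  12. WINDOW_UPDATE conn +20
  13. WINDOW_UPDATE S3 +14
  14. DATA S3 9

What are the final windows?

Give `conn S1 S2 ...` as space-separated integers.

Answer: -7 43 25 39

Derivation:
Op 1: conn=25 S1=34 S2=25 S3=34 blocked=[]
Op 2: conn=8 S1=17 S2=25 S3=34 blocked=[]
Op 3: conn=-2 S1=7 S2=25 S3=34 blocked=[1, 2, 3]
Op 4: conn=-2 S1=17 S2=25 S3=34 blocked=[1, 2, 3]
Op 5: conn=-2 S1=17 S2=25 S3=48 blocked=[1, 2, 3]
Op 6: conn=8 S1=17 S2=25 S3=48 blocked=[]
Op 7: conn=-2 S1=17 S2=25 S3=38 blocked=[1, 2, 3]
Op 8: conn=-2 S1=36 S2=25 S3=38 blocked=[1, 2, 3]
Op 9: conn=-18 S1=36 S2=25 S3=22 blocked=[1, 2, 3]
Op 10: conn=-18 S1=36 S2=25 S3=34 blocked=[1, 2, 3]
Op 11: conn=-18 S1=43 S2=25 S3=34 blocked=[1, 2, 3]
Op 12: conn=2 S1=43 S2=25 S3=34 blocked=[]
Op 13: conn=2 S1=43 S2=25 S3=48 blocked=[]
Op 14: conn=-7 S1=43 S2=25 S3=39 blocked=[1, 2, 3]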